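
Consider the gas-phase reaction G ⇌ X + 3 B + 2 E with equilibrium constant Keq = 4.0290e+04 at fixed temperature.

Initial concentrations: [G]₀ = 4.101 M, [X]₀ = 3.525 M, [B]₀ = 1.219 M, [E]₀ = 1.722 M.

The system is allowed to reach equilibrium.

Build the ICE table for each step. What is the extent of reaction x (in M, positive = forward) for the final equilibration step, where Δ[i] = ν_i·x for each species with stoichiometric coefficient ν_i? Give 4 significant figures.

Q₀ = 4.617 vs Keq = 4.0290e+04 ⇒ Q<K, forward
Step 1:
                   G          X          B          E
  init         4.101      3.525      1.219      1.722
  Δ           -2.085      2.085      6.254      4.169
  eq           2.016       5.61      7.473      5.891
  solve Keq expr → x = 2.085; check Q = 4.0290e+04

x = 2.085 M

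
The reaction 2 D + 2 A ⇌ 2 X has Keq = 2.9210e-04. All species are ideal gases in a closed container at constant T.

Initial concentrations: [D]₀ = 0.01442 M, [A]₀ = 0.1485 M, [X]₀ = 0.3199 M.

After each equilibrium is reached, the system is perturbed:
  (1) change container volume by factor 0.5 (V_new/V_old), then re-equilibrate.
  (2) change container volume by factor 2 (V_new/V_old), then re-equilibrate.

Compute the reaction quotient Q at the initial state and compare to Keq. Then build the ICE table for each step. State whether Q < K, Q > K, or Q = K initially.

Q₀ = 2.2317e+04 vs Keq = 2.9210e-04 ⇒ Q>K, reverse
Step 1:
                  D         A         X
  Initial   0.01442    0.1485    0.3199
  Change     0.3173    0.3173   -0.3173
  Equil      0.3317    0.4658   0.00264
  solve Keq expr → x = -0.1586; check Q = 2.9210e-04
Then change container volume by factor 0.5 (V_new/V_old).
Step 2:
                  D         A         X
  Initial    0.6634    0.9315  0.005281
  Change  -0.005141 -0.005141  0.005141
  Equil      0.6582    0.9264   0.01042
  solve Keq expr → x = 0.00257; check Q = 2.9210e-04
Then change container volume by factor 2 (V_new/V_old).
Step 3:
                  D         A         X
  Initial    0.3291    0.4632  0.005211
  Change    0.00257   0.00257  -0.00257
  Equil      0.3317    0.4658   0.00264
  solve Keq expr → x = -0.001285; check Q = 2.9210e-04

Q₀ = 2.2317e+04; Q > K (proceeds reverse)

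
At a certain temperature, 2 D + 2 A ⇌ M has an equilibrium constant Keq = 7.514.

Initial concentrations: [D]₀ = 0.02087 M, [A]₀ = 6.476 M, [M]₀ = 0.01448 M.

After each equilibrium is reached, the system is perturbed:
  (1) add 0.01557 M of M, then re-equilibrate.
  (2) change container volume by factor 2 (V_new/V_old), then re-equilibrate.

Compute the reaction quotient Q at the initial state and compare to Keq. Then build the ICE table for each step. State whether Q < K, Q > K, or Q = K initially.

Q₀ = 0.7927 vs Keq = 7.514 ⇒ Q<K, forward
Step 1:
                    D           A           M
  Initial     0.02087       6.476     0.01448
  Change     -0.01272    -0.01272    0.006361
  Equil      0.008148       6.463     0.02084
  solve Keq expr → x = 0.006361; check Q = 7.514
Then add 0.01557 M of M.
Step 2:
                    D           A           M
  Initial    0.008148       6.463     0.03641
  Change     0.002436    0.002436   -0.001218
  Equil       0.01058       6.466     0.03519
  solve Keq expr → x = -0.001218; check Q = 7.514
Then change container volume by factor 2 (V_new/V_old).
Step 3:
                    D           A           M
  Initial    0.005292       3.233      0.0176
  Change     0.007866    0.007866   -0.003933
  Equil       0.01316       3.241     0.01366
  solve Keq expr → x = -0.003933; check Q = 7.514

Q₀ = 0.7927; Q < K (proceeds forward)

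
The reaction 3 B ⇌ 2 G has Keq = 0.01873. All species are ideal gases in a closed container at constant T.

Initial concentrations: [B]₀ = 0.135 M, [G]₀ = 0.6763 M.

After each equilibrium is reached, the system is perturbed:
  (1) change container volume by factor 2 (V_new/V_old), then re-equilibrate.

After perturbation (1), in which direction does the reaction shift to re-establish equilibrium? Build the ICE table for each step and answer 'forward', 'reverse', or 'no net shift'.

Q₀ = 185.9 vs Keq = 0.01873 ⇒ Q>K, reverse
Step 1:
                  B         G
  init        0.135    0.6763
  Δ          0.8222   -0.5481
  eq         0.9572    0.1282
  solve Keq expr → x = -0.2741; check Q = 0.01873
Then change container volume by factor 2 (V_new/V_old).
Step 2:
                  B         G
  init       0.4786   0.06408
  Δ         0.02316  -0.01544
  eq         0.5018   0.04864
  solve Keq expr → x = -0.00772; check Q = 0.01873

Direction: reverse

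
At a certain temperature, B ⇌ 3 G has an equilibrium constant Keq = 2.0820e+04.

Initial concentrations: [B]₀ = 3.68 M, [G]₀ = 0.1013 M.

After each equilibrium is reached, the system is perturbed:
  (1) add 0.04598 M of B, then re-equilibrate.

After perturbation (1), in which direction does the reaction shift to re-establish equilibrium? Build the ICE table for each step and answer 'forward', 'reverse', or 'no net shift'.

Direction: forward

Q₀ = 2.8248e-04 vs Keq = 2.0820e+04 ⇒ Q<K, forward
Step 1:
                    B           G
  Initial        3.68      0.1013
  Change       -3.617       10.85
  Equil        0.0631       10.95
  solve Keq expr → x = 3.617; check Q = 2.0820e+04
Then add 0.04598 M of B.
Step 2:
                    B           G
  Initial      0.1091       10.95
  Change     -0.04369      0.1311
  Equil       0.06539       11.08
  solve Keq expr → x = 0.04369; check Q = 2.0820e+04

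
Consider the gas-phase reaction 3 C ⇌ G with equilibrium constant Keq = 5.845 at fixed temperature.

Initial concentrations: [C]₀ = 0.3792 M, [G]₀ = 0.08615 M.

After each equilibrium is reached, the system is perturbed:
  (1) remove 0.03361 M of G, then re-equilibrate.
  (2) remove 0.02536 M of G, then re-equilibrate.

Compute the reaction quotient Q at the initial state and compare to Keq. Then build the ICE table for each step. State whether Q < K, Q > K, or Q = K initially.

Q₀ = 1.58; Q < K (proceeds forward)

Q₀ = 1.58 vs Keq = 5.845 ⇒ Q<K, forward
Step 1:
                    C           G
  Initial      0.3792     0.08615
  Change      -0.1046     0.03487
  Equil        0.2746       0.121
  solve Keq expr → x = 0.03487; check Q = 5.845
Then remove 0.03361 M of G.
Step 2:
                    C           G
  Initial      0.2746     0.08741
  Change     -0.02163    0.007209
  Equil         0.253     0.09462
  solve Keq expr → x = 0.007209; check Q = 5.845
Then remove 0.02536 M of G.
Step 3:
                    C           G
  Initial       0.253     0.06926
  Change     -0.01843    0.006145
  Equil        0.2345      0.0754
  solve Keq expr → x = 0.006145; check Q = 5.845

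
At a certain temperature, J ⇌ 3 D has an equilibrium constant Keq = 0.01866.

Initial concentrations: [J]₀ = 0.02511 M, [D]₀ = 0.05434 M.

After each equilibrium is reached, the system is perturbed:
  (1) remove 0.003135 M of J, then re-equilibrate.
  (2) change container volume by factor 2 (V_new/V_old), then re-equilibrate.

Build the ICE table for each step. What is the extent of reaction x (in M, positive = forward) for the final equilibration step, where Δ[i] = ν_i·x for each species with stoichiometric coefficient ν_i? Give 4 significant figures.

x = 0.00366 M

Q₀ = 0.00639 vs Keq = 0.01866 ⇒ Q<K, forward
Step 1:
                   J          D
  init       0.02511    0.05434
  Δ        -0.005663    0.01699
  eq         0.01945    0.07133
  solve Keq expr → x = 0.005663; check Q = 0.01866
Then remove 0.003135 M of J.
Step 2:
                   J          D
  init       0.01631    0.07133
  Δ       9.3338e-04    -0.0028
  eq         0.01725    0.06853
  solve Keq expr → x = -9.3338e-04; check Q = 0.01866
Then change container volume by factor 2 (V_new/V_old).
Step 3:
                   J          D
  init      0.008623    0.03426
  Δ         -0.00366    0.01098
  eq        0.004963    0.04524
  solve Keq expr → x = 0.00366; check Q = 0.01866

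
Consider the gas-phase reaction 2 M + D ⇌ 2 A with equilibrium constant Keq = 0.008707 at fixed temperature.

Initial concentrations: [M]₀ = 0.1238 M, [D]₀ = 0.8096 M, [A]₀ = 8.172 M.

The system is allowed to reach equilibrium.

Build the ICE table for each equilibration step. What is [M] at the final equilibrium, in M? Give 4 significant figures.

Q₀ = 5382 vs Keq = 0.008707 ⇒ Q>K, reverse
Step 1:
                  M         D         A
  init       0.1238    0.8096     8.172
  Δ           6.837     3.418    -6.837
  eq           6.96     4.228     1.335
  solve Keq expr → x = -3.418; check Q = 0.008707

[M]_eq = 6.96 M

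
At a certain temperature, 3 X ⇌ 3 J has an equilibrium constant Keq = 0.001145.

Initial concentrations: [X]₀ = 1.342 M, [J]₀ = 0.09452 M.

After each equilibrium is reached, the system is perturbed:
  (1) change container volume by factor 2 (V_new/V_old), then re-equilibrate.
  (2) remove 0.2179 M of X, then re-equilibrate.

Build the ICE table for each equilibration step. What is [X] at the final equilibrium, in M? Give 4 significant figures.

Q₀ = 3.4939e-04 vs Keq = 0.001145 ⇒ Q<K, forward
Step 1:
                  X         J
  Initial     1.342   0.09452
  Change   -0.04153   0.04153
  Equil         1.3    0.1361
  solve Keq expr → x = 0.01384; check Q = 0.001145
Then change container volume by factor 2 (V_new/V_old).
Step 2:
                  X         J
  Initial    0.6502   0.06803
  Change          0         0
  Equil      0.6502   0.06803
  solve Keq expr → x = 0; check Q = 0.001145
Then remove 0.2179 M of X.
Step 3:
                  X         J
  Initial    0.4323   0.06803
  Change    0.02064  -0.02064
  Equil       0.453   0.04739
  solve Keq expr → x = -0.006879; check Q = 0.001145

[X]_eq = 0.453 M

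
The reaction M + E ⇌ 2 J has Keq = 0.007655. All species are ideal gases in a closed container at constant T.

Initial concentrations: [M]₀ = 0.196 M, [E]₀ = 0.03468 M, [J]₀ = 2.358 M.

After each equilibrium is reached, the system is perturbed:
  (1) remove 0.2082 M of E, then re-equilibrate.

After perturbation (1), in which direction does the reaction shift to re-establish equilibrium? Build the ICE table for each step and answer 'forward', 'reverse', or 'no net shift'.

Q₀ = 818 vs Keq = 0.007655 ⇒ Q>K, reverse
Step 1:
                   M          E          J
  init         0.196    0.03468      2.358
  Δ            1.125      1.125      -2.25
  eq           1.321       1.16     0.1083
  solve Keq expr → x = -1.125; check Q = 0.007655
Then remove 0.2082 M of E.
Step 2:
                   M          E          J
  init         1.321     0.9513     0.1083
  Δ         0.004884   0.004884  -0.009768
  eq           1.326     0.9562    0.09851
  solve Keq expr → x = -0.004884; check Q = 0.007655

Direction: reverse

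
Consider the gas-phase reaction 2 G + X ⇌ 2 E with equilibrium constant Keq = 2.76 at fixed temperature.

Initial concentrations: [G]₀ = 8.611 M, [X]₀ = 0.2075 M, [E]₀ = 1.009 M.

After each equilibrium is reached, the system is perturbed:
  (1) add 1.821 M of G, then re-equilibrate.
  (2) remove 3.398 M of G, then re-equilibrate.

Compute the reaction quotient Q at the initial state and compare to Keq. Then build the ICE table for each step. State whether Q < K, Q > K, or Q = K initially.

Q₀ = 0.06617; Q < K (proceeds forward)

Q₀ = 0.06617 vs Keq = 2.76 ⇒ Q<K, forward
Step 1:
                  G         X         E
  I           8.611    0.2075     1.009
  C         -0.3939   -0.1969    0.3939
  E           8.217   0.01056     1.403
  solve Keq expr → x = 0.1969; check Q = 2.76
Then add 1.821 M of G.
Step 2:
                  G         X         E
  I           10.04   0.01056     1.403
  C       -0.006811 -0.003405  0.006811
  E           10.03  0.007155      1.41
  solve Keq expr → x = 0.003405; check Q = 2.76
Then remove 3.398 M of G.
Step 3:
                  G         X         E
  I           6.633  0.007155      1.41
  C         0.01744  0.008722  -0.01744
  E           6.651   0.01588     1.392
  solve Keq expr → x = -0.008722; check Q = 2.76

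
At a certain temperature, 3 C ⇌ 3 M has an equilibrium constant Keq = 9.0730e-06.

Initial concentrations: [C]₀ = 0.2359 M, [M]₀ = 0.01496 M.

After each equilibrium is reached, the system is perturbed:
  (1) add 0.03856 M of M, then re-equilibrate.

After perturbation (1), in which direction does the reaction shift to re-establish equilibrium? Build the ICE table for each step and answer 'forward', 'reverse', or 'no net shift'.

Direction: reverse

Q₀ = 2.5504e-04 vs Keq = 9.0730e-06 ⇒ Q>K, reverse
Step 1:
                    C           M
  init         0.2359     0.01496
  Δ          0.009835   -0.009835
  eq           0.2457    0.005125
  solve Keq expr → x = -0.003278; check Q = 9.0730e-06
Then add 0.03856 M of M.
Step 2:
                    C           M
  init         0.2457     0.04369
  Δ           0.03777    -0.03777
  eq           0.2835    0.005913
  solve Keq expr → x = -0.01259; check Q = 9.0730e-06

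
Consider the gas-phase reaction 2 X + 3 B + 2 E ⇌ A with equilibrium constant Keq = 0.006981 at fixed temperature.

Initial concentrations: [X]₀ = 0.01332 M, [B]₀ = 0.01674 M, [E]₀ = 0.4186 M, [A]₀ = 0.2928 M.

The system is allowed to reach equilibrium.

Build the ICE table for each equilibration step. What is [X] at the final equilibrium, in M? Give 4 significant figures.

[X]_eq = 0.5954 M

Q₀ = 2.0077e+09 vs Keq = 0.006981 ⇒ Q>K, reverse
Step 1:
                    X           B           E           A
  Initial     0.01332     0.01674      0.4186      0.2928
  Change       0.5821      0.8732      0.5821     -0.2911
  Equil        0.5954      0.8899       1.001    0.001747
  solve Keq expr → x = -0.2911; check Q = 0.006981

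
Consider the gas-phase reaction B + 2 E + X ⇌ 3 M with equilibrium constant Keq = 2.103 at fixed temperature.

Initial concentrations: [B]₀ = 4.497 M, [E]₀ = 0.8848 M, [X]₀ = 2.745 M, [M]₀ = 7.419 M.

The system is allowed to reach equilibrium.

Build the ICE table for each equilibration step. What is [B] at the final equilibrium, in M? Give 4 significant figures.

Q₀ = 42.26 vs Keq = 2.103 ⇒ Q>K, reverse
Step 1:
                  B         E         X         M
  init        4.497    0.8848     2.745     7.419
  Δ          0.6324     1.265    0.6324    -1.897
  eq          5.129      2.15     3.377     5.522
  solve Keq expr → x = -0.6324; check Q = 2.103

[B]_eq = 5.129 M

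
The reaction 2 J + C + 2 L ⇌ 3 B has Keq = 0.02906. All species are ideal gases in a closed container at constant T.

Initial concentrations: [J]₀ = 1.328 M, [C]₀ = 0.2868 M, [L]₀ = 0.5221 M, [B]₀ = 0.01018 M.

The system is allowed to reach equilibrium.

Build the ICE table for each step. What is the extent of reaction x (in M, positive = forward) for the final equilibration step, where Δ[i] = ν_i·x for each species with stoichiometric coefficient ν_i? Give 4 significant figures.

x = 0.03988 M

Q₀ = 7.6517e-06 vs Keq = 0.02906 ⇒ Q<K, forward
Step 1:
                    J           C           L           B
  I             1.328      0.2868      0.5221     0.01018
  C          -0.07976    -0.03988    -0.07976      0.1196
  E             1.248      0.2469      0.4423      0.1298
  solve Keq expr → x = 0.03988; check Q = 0.02906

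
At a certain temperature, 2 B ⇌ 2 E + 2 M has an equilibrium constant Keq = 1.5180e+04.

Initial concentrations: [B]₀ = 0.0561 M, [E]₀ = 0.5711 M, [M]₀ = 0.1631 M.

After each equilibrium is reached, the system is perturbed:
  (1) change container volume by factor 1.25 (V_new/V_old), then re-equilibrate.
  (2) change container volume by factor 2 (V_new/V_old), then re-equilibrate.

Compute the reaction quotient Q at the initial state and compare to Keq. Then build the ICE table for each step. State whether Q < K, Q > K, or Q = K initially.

Q₀ = 2.757 vs Keq = 1.5180e+04 ⇒ Q<K, forward
Step 1:
                   B          E          M
  Initial     0.0561     0.5711     0.1631
  Change    -0.05499    0.05499    0.05499
  Equil     0.001108     0.6261     0.2181
  solve Keq expr → x = 0.0275; check Q = 1.5180e+04
Then change container volume by factor 1.25 (V_new/V_old).
Step 2:
                   B          E          M
  Initial 8.8661e-04     0.5009     0.1745
  Change  -1.7635e-04 1.7635e-04 1.7635e-04
  Equil   7.1025e-04      0.501     0.1746
  solve Keq expr → x = 8.8177e-05; check Q = 1.5180e+04
Then change container volume by factor 2 (V_new/V_old).
Step 3:
                   B          E          M
  Initial 3.5513e-04     0.2505    0.08732
  Change  -1.7708e-04 1.7708e-04 1.7708e-04
  Equil   1.7805e-04     0.2507     0.0875
  solve Keq expr → x = 8.8539e-05; check Q = 1.5180e+04

Q₀ = 2.757; Q < K (proceeds forward)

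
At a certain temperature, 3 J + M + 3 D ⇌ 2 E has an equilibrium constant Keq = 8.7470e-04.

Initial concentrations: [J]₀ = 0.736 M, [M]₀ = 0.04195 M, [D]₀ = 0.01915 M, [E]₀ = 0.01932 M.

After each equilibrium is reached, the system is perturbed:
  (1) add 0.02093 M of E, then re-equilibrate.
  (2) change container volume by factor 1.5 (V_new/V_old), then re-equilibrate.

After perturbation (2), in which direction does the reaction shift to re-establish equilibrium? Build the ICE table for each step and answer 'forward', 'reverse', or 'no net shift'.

Direction: reverse

Q₀ = 3178 vs Keq = 8.7470e-04 ⇒ Q>K, reverse
Step 1:
                    J           M           D           E
  init          0.736     0.04195     0.01915     0.01932
  Δ           0.02891    0.009636     0.02891    -0.01927
  eq           0.7649     0.05159     0.04806  4.7345e-05
  solve Keq expr → x = -0.009636; check Q = 8.7470e-04
Then add 0.02093 M of E.
Step 2:
                    J           M           D           E
  init         0.7649     0.05159     0.04806     0.02098
  Δ           0.03129     0.01043     0.03129    -0.02086
  eq           0.7962     0.06202     0.07935  1.1696e-04
  solve Keq expr → x = -0.01043; check Q = 8.7470e-04
Then change container volume by factor 1.5 (V_new/V_old).
Step 3:
                    J           M           D           E
  init         0.5308     0.04134      0.0529  7.7973e-05
  Δ        7.4405e-05  2.4802e-05  7.4405e-05 -4.9603e-05
  eq           0.5309     0.04137     0.05297  2.8369e-05
  solve Keq expr → x = -2.4802e-05; check Q = 8.7470e-04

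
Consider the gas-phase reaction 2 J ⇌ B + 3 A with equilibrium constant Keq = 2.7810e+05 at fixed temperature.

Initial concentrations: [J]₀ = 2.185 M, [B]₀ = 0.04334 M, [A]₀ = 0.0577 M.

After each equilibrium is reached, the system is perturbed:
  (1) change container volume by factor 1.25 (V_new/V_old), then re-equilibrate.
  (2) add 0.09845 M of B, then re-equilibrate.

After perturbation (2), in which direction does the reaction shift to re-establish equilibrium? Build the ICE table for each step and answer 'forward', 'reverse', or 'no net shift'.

Q₀ = 1.7439e-06 vs Keq = 2.7810e+05 ⇒ Q<K, forward
Step 1:
                   J          B          A
  Initial      2.185    0.04334     0.0577
  Change      -2.173      1.086      3.259
  Equil      0.01218       1.13      3.317
  solve Keq expr → x = 1.086; check Q = 2.7810e+05
Then change container volume by factor 1.25 (V_new/V_old).
Step 2:
                   J          B          A
  Initial   0.009741     0.9038      2.654
  Change   -0.001931 9.6560e-04   0.002897
  Equil     0.007809     0.9048      2.656
  solve Keq expr → x = 9.6560e-04; check Q = 2.7810e+05
Then add 0.09845 M of B.
Step 3:
                   J          B          A
  Initial   0.007809      1.003      2.656
  Change  4.1022e-04 -2.0511e-04 -6.1532e-04
  Equil      0.00822      1.003      2.656
  solve Keq expr → x = -2.0511e-04; check Q = 2.7810e+05

Direction: reverse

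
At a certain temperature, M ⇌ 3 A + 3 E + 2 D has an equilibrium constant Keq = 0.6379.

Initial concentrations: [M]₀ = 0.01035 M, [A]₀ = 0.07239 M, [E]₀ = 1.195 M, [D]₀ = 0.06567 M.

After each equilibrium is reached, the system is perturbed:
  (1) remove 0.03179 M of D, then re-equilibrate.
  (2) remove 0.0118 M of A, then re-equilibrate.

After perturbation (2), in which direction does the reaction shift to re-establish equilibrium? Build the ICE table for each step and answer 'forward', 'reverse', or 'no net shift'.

Direction: forward

Q₀ = 2.6973e-04 vs Keq = 0.6379 ⇒ Q<K, forward
Step 1:
                    M           A           E           D
  Initial     0.01035     0.07239       1.195     0.06567
  Change     -0.01033     0.03098     0.03098     0.02065
  Equil    2.3774e-05      0.1034       1.226     0.08632
  solve Keq expr → x = 0.01033; check Q = 0.6379
Then remove 0.03179 M of D.
Step 2:
                    M           A           E           D
  Initial  2.3774e-05      0.1034       1.226     0.05453
  Change  -1.4264e-05  4.2791e-05  4.2791e-05  2.8528e-05
  Equil    9.5107e-06      0.1034       1.226     0.05456
  solve Keq expr → x = 1.4264e-05; check Q = 0.6379
Then remove 0.0118 M of A.
Step 3:
                    M           A           E           D
  Initial  9.5107e-06     0.09161       1.226     0.05456
  Change  -2.8949e-06  8.6848e-06  8.6848e-06  5.7898e-06
  Equil    6.6158e-06     0.09162       1.226     0.05457
  solve Keq expr → x = 2.8949e-06; check Q = 0.6379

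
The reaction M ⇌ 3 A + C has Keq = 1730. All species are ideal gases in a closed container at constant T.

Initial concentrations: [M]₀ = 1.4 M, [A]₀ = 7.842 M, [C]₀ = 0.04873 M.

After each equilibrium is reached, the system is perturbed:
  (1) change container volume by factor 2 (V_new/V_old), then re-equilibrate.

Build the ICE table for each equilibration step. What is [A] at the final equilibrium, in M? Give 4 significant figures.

[A]_eq = 5.801 M

Q₀ = 16.79 vs Keq = 1730 ⇒ Q<K, forward
Step 1:
                    M           A           C
  init            1.4       7.842     0.04873
  Δ           -0.8346       2.504      0.8346
  eq           0.5654       10.35      0.8833
  solve Keq expr → x = 0.8346; check Q = 1730
Then change container volume by factor 2 (V_new/V_old).
Step 2:
                    M           A           C
  init         0.2827       5.173      0.4417
  Δ           -0.2093      0.6278      0.2093
  eq          0.07344       5.801      0.6509
  solve Keq expr → x = 0.2093; check Q = 1730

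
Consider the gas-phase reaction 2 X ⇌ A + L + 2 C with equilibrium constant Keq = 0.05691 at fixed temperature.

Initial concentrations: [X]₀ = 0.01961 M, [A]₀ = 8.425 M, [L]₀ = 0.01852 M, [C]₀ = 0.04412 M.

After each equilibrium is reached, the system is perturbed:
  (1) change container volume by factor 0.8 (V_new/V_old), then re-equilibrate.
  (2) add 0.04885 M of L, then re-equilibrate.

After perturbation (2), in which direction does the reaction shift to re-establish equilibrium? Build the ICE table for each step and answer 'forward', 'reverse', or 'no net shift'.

Direction: reverse

Q₀ = 0.7898 vs Keq = 0.05691 ⇒ Q>K, reverse
Step 1:
                  X         A         L         C
  Initial   0.01961     8.425   0.01852   0.04412
  Change    0.01583 -0.007913 -0.007913  -0.01583
  Equil     0.03544     8.417   0.01061   0.02829
  solve Keq expr → x = -0.007913; check Q = 0.05691
Then change container volume by factor 0.8 (V_new/V_old).
Step 2:
                  X         A         L         C
  Initial    0.0443     10.52   0.01326   0.03537
  Change   0.003121  -0.00156  -0.00156 -0.003121
  Equil     0.04742     10.52    0.0117   0.03225
  solve Keq expr → x = -0.00156; check Q = 0.05691
Then add 0.04885 M of L.
Step 3:
                  X         A         L         C
  Initial   0.04742     10.52   0.06055   0.03225
  Change    0.01309 -0.006545 -0.006545  -0.01309
  Equil     0.06051     10.51     0.054   0.01916
  solve Keq expr → x = -0.006545; check Q = 0.05691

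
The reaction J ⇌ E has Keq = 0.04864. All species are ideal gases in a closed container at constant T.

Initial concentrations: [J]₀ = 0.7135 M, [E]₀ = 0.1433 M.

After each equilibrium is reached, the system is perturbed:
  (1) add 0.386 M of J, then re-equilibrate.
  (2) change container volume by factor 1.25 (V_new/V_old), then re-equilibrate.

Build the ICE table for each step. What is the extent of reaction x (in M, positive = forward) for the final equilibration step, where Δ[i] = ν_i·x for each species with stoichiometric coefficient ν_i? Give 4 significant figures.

Q₀ = 0.2008 vs Keq = 0.04864 ⇒ Q>K, reverse
Step 1:
                    J           E
  I            0.7135      0.1433
  C            0.1036     -0.1036
  E            0.8171     0.03974
  solve Keq expr → x = -0.1036; check Q = 0.04864
Then add 0.386 M of J.
Step 2:
                    J           E
  I             1.203     0.03974
  C           -0.0179      0.0179
  E             1.185     0.05765
  solve Keq expr → x = 0.0179; check Q = 0.04864
Then change container volume by factor 1.25 (V_new/V_old).
Step 3:
                    J           E
  I            0.9481     0.04612
  C                 0           0
  E            0.9481     0.04612
  solve Keq expr → x = 0; check Q = 0.04864

x = 0 M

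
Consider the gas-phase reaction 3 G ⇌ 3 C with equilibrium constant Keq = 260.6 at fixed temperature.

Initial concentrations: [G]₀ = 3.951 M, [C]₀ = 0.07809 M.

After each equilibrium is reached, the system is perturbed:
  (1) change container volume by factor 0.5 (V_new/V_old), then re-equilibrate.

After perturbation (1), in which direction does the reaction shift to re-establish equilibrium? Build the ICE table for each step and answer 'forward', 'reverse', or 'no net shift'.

Q₀ = 7.7209e-06 vs Keq = 260.6 ⇒ Q<K, forward
Step 1:
                  G         C
  I           3.951   0.07809
  C          -3.406     3.406
  E          0.5454     3.484
  solve Keq expr → x = 1.135; check Q = 260.6
Then change container volume by factor 0.5 (V_new/V_old).
Step 2:
                  G         C
  I           1.091     6.967
  C               0         0
  E           1.091     6.967
  solve Keq expr → x = 0; check Q = 260.6

Direction: no net shift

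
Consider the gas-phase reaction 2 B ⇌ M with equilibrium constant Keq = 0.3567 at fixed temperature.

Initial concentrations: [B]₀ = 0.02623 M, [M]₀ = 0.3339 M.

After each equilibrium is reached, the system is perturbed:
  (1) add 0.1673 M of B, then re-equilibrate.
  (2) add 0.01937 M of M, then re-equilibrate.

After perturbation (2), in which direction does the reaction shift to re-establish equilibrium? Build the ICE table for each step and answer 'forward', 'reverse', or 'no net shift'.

Direction: reverse

Q₀ = 485.3 vs Keq = 0.3567 ⇒ Q>K, reverse
Step 1:
                   B          M
  Initial    0.02623     0.3339
  Change      0.4829    -0.2414
  Equil       0.5091    0.09246
  solve Keq expr → x = -0.2414; check Q = 0.3567
Then add 0.1673 M of B.
Step 2:
                   B          M
  Initial     0.6764    0.09246
  Change    -0.07399      0.037
  Equil       0.6024     0.1295
  solve Keq expr → x = 0.037; check Q = 0.3567
Then add 0.01937 M of M.
Step 3:
                   B          M
  Initial     0.6024     0.1488
  Change     0.02067   -0.01033
  Equil       0.6231     0.1385
  solve Keq expr → x = -0.01033; check Q = 0.3567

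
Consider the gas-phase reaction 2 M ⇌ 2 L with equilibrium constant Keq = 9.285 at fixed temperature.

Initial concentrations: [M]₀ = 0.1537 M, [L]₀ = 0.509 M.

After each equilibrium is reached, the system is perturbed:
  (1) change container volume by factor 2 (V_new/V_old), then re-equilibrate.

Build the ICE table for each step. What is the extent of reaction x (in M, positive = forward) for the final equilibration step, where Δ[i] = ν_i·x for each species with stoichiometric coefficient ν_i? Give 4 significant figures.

Q₀ = 10.97 vs Keq = 9.285 ⇒ Q>K, reverse
Step 1:
                    M           L
  init         0.1537       0.509
  Δ           0.01005    -0.01005
  eq           0.1637       0.499
  solve Keq expr → x = -0.005023; check Q = 9.285
Then change container volume by factor 2 (V_new/V_old).
Step 2:
                    M           L
  init        0.08187      0.2495
  Δ                 0           0
  eq          0.08187      0.2495
  solve Keq expr → x = 0; check Q = 9.285

x = 0 M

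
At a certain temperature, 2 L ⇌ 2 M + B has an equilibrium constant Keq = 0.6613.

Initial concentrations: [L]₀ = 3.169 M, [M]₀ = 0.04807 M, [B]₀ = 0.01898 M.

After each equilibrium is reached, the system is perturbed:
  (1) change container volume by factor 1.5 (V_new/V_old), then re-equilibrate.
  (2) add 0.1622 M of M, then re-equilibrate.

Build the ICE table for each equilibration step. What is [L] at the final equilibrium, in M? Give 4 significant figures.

[L]_eq = 1.087 M

Q₀ = 4.3672e-06 vs Keq = 0.6613 ⇒ Q<K, forward
Step 1:
                   L          M          B
  init         3.169    0.04807    0.01898
  Δ             -1.5        1.5     0.7499
  eq           1.669      1.548     0.7689
  solve Keq expr → x = 0.7499; check Q = 0.6613
Then change container volume by factor 1.5 (V_new/V_old).
Step 2:
                   L          M          B
  init         1.113      1.032     0.5126
  Δ         -0.08685    0.08685    0.04343
  eq           1.026      1.119      0.556
  solve Keq expr → x = 0.04343; check Q = 0.6613
Then add 0.1622 M of M.
Step 3:
                   L          M          B
  init         1.026      1.281      0.556
  Δ          0.06128   -0.06128   -0.03064
  eq           1.087       1.22     0.5254
  solve Keq expr → x = -0.03064; check Q = 0.6613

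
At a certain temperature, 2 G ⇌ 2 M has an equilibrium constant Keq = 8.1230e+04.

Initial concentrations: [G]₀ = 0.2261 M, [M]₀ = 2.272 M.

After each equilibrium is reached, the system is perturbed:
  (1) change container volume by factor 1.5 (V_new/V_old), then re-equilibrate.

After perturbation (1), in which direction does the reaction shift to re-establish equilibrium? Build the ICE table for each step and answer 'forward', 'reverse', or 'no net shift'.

Q₀ = 101 vs Keq = 8.1230e+04 ⇒ Q<K, forward
Step 1:
                   G          M
  Initial     0.2261      2.272
  Change     -0.2174     0.2174
  Equil     0.008734      2.489
  solve Keq expr → x = 0.1087; check Q = 8.1230e+04
Then change container volume by factor 1.5 (V_new/V_old).
Step 2:
                   G          M
  Initial   0.005823       1.66
  Change           0          0
  Equil     0.005823       1.66
  solve Keq expr → x = 0; check Q = 8.1230e+04

Direction: no net shift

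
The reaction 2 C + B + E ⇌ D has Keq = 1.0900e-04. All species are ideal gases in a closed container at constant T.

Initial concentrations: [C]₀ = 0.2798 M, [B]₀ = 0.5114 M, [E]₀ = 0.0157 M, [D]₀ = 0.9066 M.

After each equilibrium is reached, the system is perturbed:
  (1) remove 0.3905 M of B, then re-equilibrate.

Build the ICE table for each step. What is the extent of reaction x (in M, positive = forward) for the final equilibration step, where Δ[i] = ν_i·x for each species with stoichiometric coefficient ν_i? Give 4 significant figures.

x = -1.7134e-04 M

Q₀ = 1442 vs Keq = 1.0900e-04 ⇒ Q>K, reverse
Step 1:
                   C          B          E          D
  init        0.2798     0.5114     0.0157     0.9066
  Δ            1.812      0.906      0.906     -0.906
  eq           2.092      1.417     0.9217 6.2303e-04
  solve Keq expr → x = -0.906; check Q = 1.0900e-04
Then remove 0.3905 M of B.
Step 2:
                   C          B          E          D
  init         2.092      1.027     0.9217 6.2303e-04
  Δ       3.4269e-04 1.7134e-04 1.7134e-04 -1.7134e-04
  eq           2.092      1.027     0.9218 4.5169e-04
  solve Keq expr → x = -1.7134e-04; check Q = 1.0900e-04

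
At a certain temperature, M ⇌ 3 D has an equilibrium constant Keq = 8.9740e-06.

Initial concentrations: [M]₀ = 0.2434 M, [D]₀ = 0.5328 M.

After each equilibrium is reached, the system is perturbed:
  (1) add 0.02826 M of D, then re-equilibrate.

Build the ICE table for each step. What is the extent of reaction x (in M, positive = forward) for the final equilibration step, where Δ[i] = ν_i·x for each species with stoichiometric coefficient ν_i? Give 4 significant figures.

Q₀ = 0.6214 vs Keq = 8.9740e-06 ⇒ Q>K, reverse
Step 1:
                    M           D
  Initial      0.2434      0.5328
  Change       0.1724     -0.5173
  Equil        0.4158     0.01551
  solve Keq expr → x = -0.1724; check Q = 8.9740e-06
Then add 0.02826 M of D.
Step 2:
                    M           D
  Initial      0.4158     0.04377
  Change     0.009381    -0.02814
  Equil        0.4252     0.01563
  solve Keq expr → x = -0.009381; check Q = 8.9740e-06

x = -0.009381 M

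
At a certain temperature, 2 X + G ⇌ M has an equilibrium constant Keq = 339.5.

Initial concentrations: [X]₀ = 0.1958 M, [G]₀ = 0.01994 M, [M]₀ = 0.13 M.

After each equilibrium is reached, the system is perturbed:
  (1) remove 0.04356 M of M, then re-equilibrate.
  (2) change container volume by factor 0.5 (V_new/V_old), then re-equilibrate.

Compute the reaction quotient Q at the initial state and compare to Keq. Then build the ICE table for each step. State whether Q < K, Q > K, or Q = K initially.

Q₀ = 170.1; Q < K (proceeds forward)

Q₀ = 170.1 vs Keq = 339.5 ⇒ Q<K, forward
Step 1:
                    X           G           M
  I            0.1958     0.01994        0.13
  C          -0.01507   -0.007537    0.007537
  E            0.1807      0.0124      0.1375
  solve Keq expr → x = 0.007537; check Q = 339.5
Then remove 0.04356 M of M.
Step 2:
                    X           G           M
  I            0.1807      0.0124     0.09398
  C         -0.006071   -0.003036    0.003036
  E            0.1747    0.009368     0.09701
  solve Keq expr → x = 0.003036; check Q = 339.5
Then change container volume by factor 0.5 (V_new/V_old).
Step 3:
                    X           G           M
  I            0.3493     0.01874       0.194
  C          -0.02582    -0.01291     0.01291
  E            0.3235    0.005825      0.2069
  solve Keq expr → x = 0.01291; check Q = 339.5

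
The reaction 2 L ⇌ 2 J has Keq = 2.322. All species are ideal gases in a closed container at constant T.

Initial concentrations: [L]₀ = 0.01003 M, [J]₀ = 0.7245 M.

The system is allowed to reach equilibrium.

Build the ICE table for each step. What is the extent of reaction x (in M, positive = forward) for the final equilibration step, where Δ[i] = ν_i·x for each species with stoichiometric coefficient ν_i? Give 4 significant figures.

Q₀ = 5218 vs Keq = 2.322 ⇒ Q>K, reverse
Step 1:
                    L           J
  Initial     0.01003      0.7245
  Change        0.281      -0.281
  Equil         0.291      0.4435
  solve Keq expr → x = -0.1405; check Q = 2.322

x = -0.1405 M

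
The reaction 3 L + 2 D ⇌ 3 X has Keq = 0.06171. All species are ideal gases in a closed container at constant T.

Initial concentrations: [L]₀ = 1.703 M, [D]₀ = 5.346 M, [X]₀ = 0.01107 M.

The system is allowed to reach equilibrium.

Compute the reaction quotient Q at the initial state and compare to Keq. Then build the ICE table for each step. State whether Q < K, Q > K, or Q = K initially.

Q₀ = 9.6104e-09 vs Keq = 0.06171 ⇒ Q<K, forward
Step 1:
                   L          D          X
  Initial      1.703      5.346    0.01107
  Change     -0.8932    -0.5955     0.8932
  Equil       0.8098      4.751     0.9043
  solve Keq expr → x = 0.2977; check Q = 0.06171

Q₀ = 9.6104e-09; Q < K (proceeds forward)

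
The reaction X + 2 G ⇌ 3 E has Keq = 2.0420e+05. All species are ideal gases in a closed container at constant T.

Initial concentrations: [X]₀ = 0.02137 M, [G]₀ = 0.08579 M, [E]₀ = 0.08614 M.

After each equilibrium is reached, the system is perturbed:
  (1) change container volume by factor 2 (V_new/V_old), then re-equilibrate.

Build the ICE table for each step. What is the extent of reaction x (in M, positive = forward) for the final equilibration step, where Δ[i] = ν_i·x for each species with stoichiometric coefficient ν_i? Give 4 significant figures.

x = 0 M

Q₀ = 4.064 vs Keq = 2.0420e+05 ⇒ Q<K, forward
Step 1:
                  X         G         E
  Initial   0.02137   0.08579   0.08614
  Change   -0.02136  -0.04272   0.06408
  Equil   8.9505e-06   0.04307    0.1502
  solve Keq expr → x = 0.02136; check Q = 2.0420e+05
Then change container volume by factor 2 (V_new/V_old).
Step 2:
                  X         G         E
  Initial 4.4753e-06   0.02153   0.07511
  Change          0         0         0
  Equil   4.4753e-06   0.02153   0.07511
  solve Keq expr → x = 0; check Q = 2.0420e+05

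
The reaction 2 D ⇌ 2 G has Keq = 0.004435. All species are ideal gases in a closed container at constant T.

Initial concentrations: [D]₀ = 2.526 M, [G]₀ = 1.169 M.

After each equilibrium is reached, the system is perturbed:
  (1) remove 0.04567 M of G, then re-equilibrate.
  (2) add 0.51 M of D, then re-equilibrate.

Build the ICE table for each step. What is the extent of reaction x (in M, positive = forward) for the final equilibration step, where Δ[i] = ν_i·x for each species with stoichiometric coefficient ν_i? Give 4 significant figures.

x = 0.01592 M

Q₀ = 0.2142 vs Keq = 0.004435 ⇒ Q>K, reverse
Step 1:
                  D         G
  I           2.526     1.169
  C          0.9383   -0.9383
  E           3.464    0.2307
  solve Keq expr → x = -0.4691; check Q = 0.004435
Then remove 0.04567 M of G.
Step 2:
                  D         G
  I           3.464     0.185
  C        -0.04282   0.04282
  E           3.421    0.2279
  solve Keq expr → x = 0.02141; check Q = 0.004435
Then add 0.51 M of D.
Step 3:
                  D         G
  I           3.931    0.2279
  C        -0.03184   0.03184
  E             3.9    0.2597
  solve Keq expr → x = 0.01592; check Q = 0.004435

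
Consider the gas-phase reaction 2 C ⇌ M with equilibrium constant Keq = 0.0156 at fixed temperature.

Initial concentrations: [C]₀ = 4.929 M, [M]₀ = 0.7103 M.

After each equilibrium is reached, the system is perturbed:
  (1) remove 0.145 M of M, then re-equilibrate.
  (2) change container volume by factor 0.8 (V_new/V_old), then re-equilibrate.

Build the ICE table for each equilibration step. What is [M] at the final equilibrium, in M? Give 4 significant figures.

Q₀ = 0.02924 vs Keq = 0.0156 ⇒ Q>K, reverse
Step 1:
                   C          M
  Initial      4.929     0.7103
  Change      0.5008    -0.2504
  Equil         5.43     0.4599
  solve Keq expr → x = -0.2504; check Q = 0.0156
Then remove 0.145 M of M.
Step 2:
                   C          M
  Initial       5.43     0.3149
  Change     -0.2177     0.1089
  Equil        5.212     0.4238
  solve Keq expr → x = 0.1089; check Q = 0.0156
Then change container volume by factor 0.8 (V_new/V_old).
Step 3:
                   C          M
  Initial      6.515     0.5297
  Change     -0.1891    0.09455
  Equil        6.326     0.6243
  solve Keq expr → x = 0.09455; check Q = 0.0156

[M]_eq = 0.6243 M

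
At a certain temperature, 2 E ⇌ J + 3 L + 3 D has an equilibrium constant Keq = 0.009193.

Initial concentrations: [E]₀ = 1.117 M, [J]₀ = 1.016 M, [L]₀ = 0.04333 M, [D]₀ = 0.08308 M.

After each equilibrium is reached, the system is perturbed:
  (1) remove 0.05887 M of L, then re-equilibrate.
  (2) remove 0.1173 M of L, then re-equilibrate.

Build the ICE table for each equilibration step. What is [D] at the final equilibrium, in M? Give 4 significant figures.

[D]_eq = 0.5381 M

Q₀ = 3.7988e-08 vs Keq = 0.009193 ⇒ Q<K, forward
Step 1:
                    E           J           L           D
  I             1.117       1.016     0.04333     0.08308
  C           -0.2436      0.1218      0.3654      0.3654
  E            0.8734       1.138      0.4088      0.4485
  solve Keq expr → x = 0.1218; check Q = 0.009193
Then remove 0.05887 M of L.
Step 2:
                    E           J           L           D
  I            0.8734       1.138      0.3499      0.4485
  C          -0.01877    0.009386     0.02816     0.02816
  E            0.8546       1.147      0.3781      0.4767
  solve Keq expr → x = 0.009386; check Q = 0.009193
Then remove 0.1173 M of L.
Step 3:
                    E           J           L           D
  I            0.8546       1.147      0.2608      0.4767
  C          -0.04096     0.02048     0.06144     0.06144
  E            0.8136       1.168      0.3222      0.5381
  solve Keq expr → x = 0.02048; check Q = 0.009193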